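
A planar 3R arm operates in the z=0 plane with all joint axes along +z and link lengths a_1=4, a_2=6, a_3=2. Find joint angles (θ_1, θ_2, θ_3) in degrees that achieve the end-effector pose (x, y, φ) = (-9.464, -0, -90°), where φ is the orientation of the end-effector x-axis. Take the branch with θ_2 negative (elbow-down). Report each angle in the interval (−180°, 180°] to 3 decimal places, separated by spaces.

wrist centre = target − a_3·(cos φ, sin φ) = (-9.4640, 2.0000)
cos θ_2 = (93.5673−4²−6²)/(2·4·6) = 0.8660; θ_2 = -30.0046° (elbow-down)
β = atan2(2.0000,-9.4640) = 168.0674°; ψ = atan2(-3.0004,9.1959) = -18.0703°
θ_1 = β − ψ = 186.1377°
θ_3 = φ − θ_1 − θ_2 = 113.8669° (wrapped to (-180°,180°])

-173.862 -30.005 113.867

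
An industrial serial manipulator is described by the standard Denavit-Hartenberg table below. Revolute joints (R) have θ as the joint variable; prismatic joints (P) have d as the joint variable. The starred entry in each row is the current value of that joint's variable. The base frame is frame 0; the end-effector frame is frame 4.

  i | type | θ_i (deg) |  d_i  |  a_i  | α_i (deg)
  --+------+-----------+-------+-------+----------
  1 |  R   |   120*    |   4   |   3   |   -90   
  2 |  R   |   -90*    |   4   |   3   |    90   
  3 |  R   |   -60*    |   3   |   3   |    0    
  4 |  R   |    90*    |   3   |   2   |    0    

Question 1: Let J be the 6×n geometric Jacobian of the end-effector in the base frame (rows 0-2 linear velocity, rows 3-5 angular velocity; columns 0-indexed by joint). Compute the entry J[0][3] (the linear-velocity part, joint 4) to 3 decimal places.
axis z_3 = (0.5000,-0.8660,0.0000); lever o_n−o_3 = (0.6340,-3.0981,1.7321)
cross product → J_v[:, 3] = (-1.5000,-0.8660,-1.0000)
J_ω[:, 3] = z_3
entry J[0][3] = -1.5000

-1.500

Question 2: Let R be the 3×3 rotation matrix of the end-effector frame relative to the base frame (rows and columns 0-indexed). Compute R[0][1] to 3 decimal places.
End-effector y-axis (col 1 of R) = (-0.7500,-0.4330,-0.5000)
R[0][1] = -0.7500

-0.750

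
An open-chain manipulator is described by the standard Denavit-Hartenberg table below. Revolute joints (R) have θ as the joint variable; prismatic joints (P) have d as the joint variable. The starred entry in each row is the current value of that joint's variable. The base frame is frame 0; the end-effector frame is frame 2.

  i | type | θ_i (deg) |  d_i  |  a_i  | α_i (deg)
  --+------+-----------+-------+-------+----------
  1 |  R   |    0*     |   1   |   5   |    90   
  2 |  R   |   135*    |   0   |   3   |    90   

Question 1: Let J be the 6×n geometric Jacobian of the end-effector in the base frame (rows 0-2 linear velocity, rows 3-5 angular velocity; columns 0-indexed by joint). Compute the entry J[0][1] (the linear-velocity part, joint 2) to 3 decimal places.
-2.121

axis z_1 = (0.0000,-1.0000,0.0000); lever o_n−o_1 = (-2.1213,0.0000,2.1213)
cross product → J_v[:, 1] = (-2.1213,-0.0000,-2.1213)
J_ω[:, 1] = z_1
entry J[0][1] = -2.1213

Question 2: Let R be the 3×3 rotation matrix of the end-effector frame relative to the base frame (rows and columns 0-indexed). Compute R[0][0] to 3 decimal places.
-0.707

End-effector x-axis (col 0 of R) = (-0.7071,0.0000,0.7071)
R[0][0] = -0.7071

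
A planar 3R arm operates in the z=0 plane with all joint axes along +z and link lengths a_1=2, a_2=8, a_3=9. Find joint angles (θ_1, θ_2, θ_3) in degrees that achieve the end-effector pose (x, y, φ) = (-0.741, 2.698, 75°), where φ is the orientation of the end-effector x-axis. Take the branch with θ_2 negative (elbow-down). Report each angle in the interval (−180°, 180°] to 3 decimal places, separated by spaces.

wrist centre = target − a_3·(cos φ, sin φ) = (-3.0704, -5.9953)
cos θ_2 = (45.3712−2²−8²)/(2·2·8) = -0.7072; θ_2 = -135.0035° (elbow-down)
β = atan2(-5.9953,-3.0704) = -117.1182°; ψ = atan2(-5.6565,-3.6572) = -122.8846°
θ_1 = β − ψ = 5.7664°
θ_3 = φ − θ_1 − θ_2 = -155.7629° (wrapped to (-180°,180°])

5.766 -135.004 -155.763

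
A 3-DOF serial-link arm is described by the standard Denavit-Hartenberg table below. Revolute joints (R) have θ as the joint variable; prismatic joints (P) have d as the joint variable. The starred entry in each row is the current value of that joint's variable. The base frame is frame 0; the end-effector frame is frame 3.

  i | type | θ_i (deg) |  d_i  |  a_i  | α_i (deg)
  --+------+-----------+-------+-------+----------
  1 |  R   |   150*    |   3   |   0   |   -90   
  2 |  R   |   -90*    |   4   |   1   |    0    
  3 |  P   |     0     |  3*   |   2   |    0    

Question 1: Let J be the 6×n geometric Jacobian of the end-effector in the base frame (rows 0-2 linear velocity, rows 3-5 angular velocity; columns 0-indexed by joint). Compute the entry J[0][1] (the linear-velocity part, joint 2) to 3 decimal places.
-2.598

axis z_1 = (-0.5000,-0.8660,0.0000); lever o_n−o_1 = (-3.5000,-6.0622,3.0000)
cross product → J_v[:, 1] = (-2.5981,1.5000,-0.0000)
J_ω[:, 1] = z_1
entry J[0][1] = -2.5981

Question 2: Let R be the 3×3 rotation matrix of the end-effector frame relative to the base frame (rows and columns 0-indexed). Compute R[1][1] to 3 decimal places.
0.500

End-effector y-axis (col 1 of R) = (-0.8660,0.5000,-0.0000)
R[1][1] = 0.5000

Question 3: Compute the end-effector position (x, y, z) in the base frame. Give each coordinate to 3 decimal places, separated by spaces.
after link 1: o_1 = (0.0000, 0.0000, 3.0000)
after link 2: o_2 = (-2.0000, -3.4641, 4.0000)
after link 3: o_3 = (-3.5000, -6.0622, 6.0000)

-3.500 -6.062 6.000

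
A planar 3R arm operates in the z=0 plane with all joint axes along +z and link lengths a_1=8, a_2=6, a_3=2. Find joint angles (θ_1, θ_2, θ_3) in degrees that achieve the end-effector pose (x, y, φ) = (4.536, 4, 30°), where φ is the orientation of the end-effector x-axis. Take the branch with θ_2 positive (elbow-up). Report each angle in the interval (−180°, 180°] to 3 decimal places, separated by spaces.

-0.001 149.999 -119.998

wrist centre = target − a_3·(cos φ, sin φ) = (2.8039, 3.0000)
cos θ_2 = (16.8621−8²−6²)/(2·8·6) = -0.8660; θ_2 = 149.9993° (elbow-up)
β = atan2(3.0000,2.8039) = 46.9347°; ψ = atan2(3.0001,2.8039) = 46.9359°
θ_1 = β − ψ = -0.0013°
θ_3 = φ − θ_1 − θ_2 = -119.9981° (wrapped to (-180°,180°])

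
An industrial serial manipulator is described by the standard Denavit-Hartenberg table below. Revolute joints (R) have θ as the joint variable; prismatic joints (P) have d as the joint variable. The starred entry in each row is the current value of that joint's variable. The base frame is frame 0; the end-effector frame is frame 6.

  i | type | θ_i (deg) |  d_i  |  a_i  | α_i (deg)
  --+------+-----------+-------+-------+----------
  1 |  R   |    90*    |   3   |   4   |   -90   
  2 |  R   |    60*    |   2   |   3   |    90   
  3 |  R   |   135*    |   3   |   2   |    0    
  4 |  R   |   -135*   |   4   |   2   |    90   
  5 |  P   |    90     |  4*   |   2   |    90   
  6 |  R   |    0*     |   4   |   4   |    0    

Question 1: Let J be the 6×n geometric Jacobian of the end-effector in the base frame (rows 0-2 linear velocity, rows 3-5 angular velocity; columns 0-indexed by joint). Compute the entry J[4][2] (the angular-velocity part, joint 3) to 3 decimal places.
0.866

axis z_2 = (0.0000,0.8660,0.5000); lever o_n−o_2 = (2.5858,13.5512,2.5286)
cross product → J_v[:, 2] = (-4.5858,1.2929,-2.2394)
J_ω[:, 2] = z_2
entry J[4][2] = 0.8660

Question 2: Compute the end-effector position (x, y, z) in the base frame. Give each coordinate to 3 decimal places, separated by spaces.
0.586 19.051 2.931

after link 1: o_1 = (0.0000, 4.0000, 3.0000)
after link 2: o_2 = (-2.0000, 5.5000, 0.4019)
after link 3: o_3 = (-3.4142, 7.3910, 3.1267)
after link 4: o_4 = (-3.4142, 11.8551, 3.3946)
after link 5: o_5 = (0.5858, 13.5871, 4.3946)
after link 6: o_6 = (0.5858, 19.0512, 2.9305)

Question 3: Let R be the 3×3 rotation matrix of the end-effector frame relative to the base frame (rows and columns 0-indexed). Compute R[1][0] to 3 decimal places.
0.866

End-effector x-axis (col 0 of R) = (-0.0000,0.8660,0.5000)
R[1][0] = 0.8660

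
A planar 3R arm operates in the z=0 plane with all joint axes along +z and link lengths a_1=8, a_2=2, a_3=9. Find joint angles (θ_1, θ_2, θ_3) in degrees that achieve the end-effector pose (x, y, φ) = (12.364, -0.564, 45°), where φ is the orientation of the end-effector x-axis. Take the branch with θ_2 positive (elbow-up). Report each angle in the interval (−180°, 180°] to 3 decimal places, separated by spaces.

-60.000 60.006 44.994

wrist centre = target − a_3·(cos φ, sin φ) = (6.0000, -6.9280)
cos θ_2 = (83.9971−8²−2²)/(2·8·2) = 0.4999; θ_2 = 60.0060° (elbow-up)
β = atan2(-6.9280,6.0000) = -49.1054°; ψ = atan2(1.7322,8.9998) = 10.8942°
θ_1 = β − ψ = -59.9997°
θ_3 = φ − θ_1 − θ_2 = 44.9937° (wrapped to (-180°,180°])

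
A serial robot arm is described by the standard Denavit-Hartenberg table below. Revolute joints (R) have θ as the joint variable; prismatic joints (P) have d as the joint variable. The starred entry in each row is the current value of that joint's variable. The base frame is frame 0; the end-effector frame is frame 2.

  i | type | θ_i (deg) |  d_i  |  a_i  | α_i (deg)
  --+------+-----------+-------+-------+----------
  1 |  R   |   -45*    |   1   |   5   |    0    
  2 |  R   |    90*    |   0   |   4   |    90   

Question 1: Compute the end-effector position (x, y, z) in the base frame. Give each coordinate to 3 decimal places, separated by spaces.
6.364 -0.707 1.000

after link 1: o_1 = (3.5355, -3.5355, 1.0000)
after link 2: o_2 = (6.3640, -0.7071, 1.0000)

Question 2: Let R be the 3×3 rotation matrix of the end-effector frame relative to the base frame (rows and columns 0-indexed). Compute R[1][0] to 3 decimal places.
0.707

End-effector x-axis (col 0 of R) = (0.7071,0.7071,0.0000)
R[1][0] = 0.7071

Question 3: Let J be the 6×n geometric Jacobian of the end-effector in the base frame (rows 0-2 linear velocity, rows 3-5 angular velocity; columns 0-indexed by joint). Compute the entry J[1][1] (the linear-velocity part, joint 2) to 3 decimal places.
axis z_1 = (0.0000,0.0000,1.0000); lever o_n−o_1 = (2.8284,2.8284,0.0000)
cross product → J_v[:, 1] = (-2.8284,2.8284,0.0000)
J_ω[:, 1] = z_1
entry J[1][1] = 2.8284

2.828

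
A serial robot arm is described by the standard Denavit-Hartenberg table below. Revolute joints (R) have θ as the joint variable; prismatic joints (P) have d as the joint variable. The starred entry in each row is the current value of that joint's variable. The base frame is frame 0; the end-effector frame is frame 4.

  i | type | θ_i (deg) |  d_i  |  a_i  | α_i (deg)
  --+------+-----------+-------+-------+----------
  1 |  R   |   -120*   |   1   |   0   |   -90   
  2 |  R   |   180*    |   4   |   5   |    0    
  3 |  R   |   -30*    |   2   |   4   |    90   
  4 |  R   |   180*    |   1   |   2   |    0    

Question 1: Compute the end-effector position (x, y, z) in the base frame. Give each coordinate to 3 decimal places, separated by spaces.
after link 1: o_1 = (0.0000, 0.0000, 1.0000)
after link 2: o_2 = (5.9641, 2.3301, 1.0000)
after link 3: o_3 = (9.4282, 4.3301, -1.0000)
after link 4: o_4 = (8.3122, 2.3971, -0.8660)

8.312 2.397 -0.866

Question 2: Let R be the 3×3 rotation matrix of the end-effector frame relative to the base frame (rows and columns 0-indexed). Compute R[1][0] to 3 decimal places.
End-effector x-axis (col 0 of R) = (-0.4330,-0.7500,0.5000)
R[1][0] = -0.7500

-0.750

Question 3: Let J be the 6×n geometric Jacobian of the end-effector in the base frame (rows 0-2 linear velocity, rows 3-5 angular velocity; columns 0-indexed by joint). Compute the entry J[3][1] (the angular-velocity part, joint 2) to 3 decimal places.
0.866

axis z_1 = (0.8660,-0.5000,0.0000); lever o_n−o_1 = (8.3122,2.3971,-1.8660)
cross product → J_v[:, 1] = (0.9330,1.6160,6.2321)
J_ω[:, 1] = z_1
entry J[3][1] = 0.8660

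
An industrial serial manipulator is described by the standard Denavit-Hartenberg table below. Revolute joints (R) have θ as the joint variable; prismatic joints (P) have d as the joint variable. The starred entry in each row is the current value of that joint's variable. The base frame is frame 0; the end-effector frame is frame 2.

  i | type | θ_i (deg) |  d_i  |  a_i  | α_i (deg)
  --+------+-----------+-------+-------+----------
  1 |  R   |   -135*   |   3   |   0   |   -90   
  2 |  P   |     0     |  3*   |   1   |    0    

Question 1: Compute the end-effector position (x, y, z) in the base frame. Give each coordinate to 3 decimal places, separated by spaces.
after link 1: o_1 = (0.0000, 0.0000, 3.0000)
after link 2: o_2 = (1.4142, -2.8284, 3.0000)

1.414 -2.828 3.000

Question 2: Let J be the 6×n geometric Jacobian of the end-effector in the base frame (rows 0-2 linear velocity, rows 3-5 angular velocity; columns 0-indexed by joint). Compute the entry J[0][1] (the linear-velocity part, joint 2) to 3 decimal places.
0.707

prismatic axis z_1 = (0.7071,-0.7071,0.0000)
J_v[:, 1] = z_1; J_ω[:, 1] = (0,0,0)
entry J[0][1] = 0.7071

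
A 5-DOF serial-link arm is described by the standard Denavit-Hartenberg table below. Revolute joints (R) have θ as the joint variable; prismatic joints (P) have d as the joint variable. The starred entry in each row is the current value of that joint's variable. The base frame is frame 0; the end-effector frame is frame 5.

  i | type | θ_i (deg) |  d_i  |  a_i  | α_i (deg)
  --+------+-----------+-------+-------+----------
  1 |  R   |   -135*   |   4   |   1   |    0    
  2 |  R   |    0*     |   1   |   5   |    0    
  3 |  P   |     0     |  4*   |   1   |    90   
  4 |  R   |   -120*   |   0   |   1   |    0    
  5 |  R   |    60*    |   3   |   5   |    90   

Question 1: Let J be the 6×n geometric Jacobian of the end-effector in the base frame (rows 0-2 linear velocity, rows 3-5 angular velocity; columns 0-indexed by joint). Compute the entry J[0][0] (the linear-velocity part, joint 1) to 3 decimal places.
axis z_0 = ẑ; lever o_n−o_0 = (-8.4853,-4.2426,3.8038)
cross product → J_v[:, 0] = (4.2426,-8.4853,0.0000)
J_ω[:, 0] = z_0
entry J[0][0] = 4.2426

4.243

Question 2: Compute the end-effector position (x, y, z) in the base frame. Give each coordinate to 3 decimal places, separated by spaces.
-8.485 -4.243 3.804

after link 1: o_1 = (-0.7071, -0.7071, 4.0000)
after link 2: o_2 = (-4.2426, -4.2426, 5.0000)
after link 3: o_3 = (-4.9497, -4.9497, 9.0000)
after link 4: o_4 = (-4.5962, -4.5962, 8.1340)
after link 5: o_5 = (-8.4853, -4.2426, 3.8038)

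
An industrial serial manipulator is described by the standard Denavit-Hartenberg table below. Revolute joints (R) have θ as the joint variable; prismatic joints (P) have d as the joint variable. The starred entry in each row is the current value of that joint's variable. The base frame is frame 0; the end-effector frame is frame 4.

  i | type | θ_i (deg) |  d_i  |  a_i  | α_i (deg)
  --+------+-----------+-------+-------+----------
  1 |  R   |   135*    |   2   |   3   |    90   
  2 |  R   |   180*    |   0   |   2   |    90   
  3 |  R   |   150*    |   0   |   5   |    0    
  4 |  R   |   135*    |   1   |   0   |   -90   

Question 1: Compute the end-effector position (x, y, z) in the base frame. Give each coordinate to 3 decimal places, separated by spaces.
-2.001 5.537 3.000

after link 1: o_1 = (-2.1213, 2.1213, 2.0000)
after link 2: o_2 = (-0.7071, 0.7071, 2.0000)
after link 3: o_3 = (-2.0012, 5.5367, 2.0000)
after link 4: o_4 = (-2.0012, 5.5367, 3.0000)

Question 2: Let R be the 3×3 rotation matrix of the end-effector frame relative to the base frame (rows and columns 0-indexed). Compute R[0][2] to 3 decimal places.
End-effector z-axis (col 2 of R) = (0.8660,-0.5000,0.0000)
R[0][2] = 0.8660

0.866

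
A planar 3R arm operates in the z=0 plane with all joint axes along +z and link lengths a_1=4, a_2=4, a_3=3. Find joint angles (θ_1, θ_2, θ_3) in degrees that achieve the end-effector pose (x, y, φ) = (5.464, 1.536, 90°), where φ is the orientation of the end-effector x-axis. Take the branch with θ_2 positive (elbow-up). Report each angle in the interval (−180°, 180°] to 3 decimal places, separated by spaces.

wrist centre = target − a_3·(cos φ, sin φ) = (5.4640, -1.4640)
cos θ_2 = (31.9986−4²−4²)/(2·4·4) = -0.0000; θ_2 = 90.0025° (elbow-up)
β = atan2(-1.4640,5.4640) = -14.9993°; ψ = atan2(4.0000,3.9998) = 45.0013°
θ_1 = β − ψ = -60.0005°
θ_3 = φ − θ_1 − θ_2 = 59.9980° (wrapped to (-180°,180°])

-60.001 90.003 59.998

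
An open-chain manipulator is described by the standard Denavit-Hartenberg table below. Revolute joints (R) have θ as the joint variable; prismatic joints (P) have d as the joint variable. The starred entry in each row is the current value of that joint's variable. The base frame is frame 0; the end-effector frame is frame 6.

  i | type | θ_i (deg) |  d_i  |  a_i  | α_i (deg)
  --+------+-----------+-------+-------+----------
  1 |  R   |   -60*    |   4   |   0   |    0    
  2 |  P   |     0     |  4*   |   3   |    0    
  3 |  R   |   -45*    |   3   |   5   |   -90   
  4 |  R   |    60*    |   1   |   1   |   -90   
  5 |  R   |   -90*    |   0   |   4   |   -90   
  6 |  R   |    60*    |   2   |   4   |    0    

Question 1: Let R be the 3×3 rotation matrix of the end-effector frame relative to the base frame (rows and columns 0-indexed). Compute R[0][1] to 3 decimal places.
-0.949

End-effector y-axis (col 1 of R) = (-0.9486,-0.1941,0.2500)
R[0][1] = -0.9486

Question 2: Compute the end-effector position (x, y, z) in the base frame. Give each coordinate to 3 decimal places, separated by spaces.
5.803 -13.586 10.134

after link 1: o_1 = (0.0000, 0.0000, 4.0000)
after link 2: o_2 = (1.5000, -2.5981, 8.0000)
after link 3: o_3 = (0.2059, -7.4277, 11.0000)
after link 4: o_4 = (1.0424, -8.1695, 10.1340)
after link 5: o_5 = (4.9061, -9.2048, 10.1340)
after link 6: o_6 = (5.8027, -13.5861, 10.1340)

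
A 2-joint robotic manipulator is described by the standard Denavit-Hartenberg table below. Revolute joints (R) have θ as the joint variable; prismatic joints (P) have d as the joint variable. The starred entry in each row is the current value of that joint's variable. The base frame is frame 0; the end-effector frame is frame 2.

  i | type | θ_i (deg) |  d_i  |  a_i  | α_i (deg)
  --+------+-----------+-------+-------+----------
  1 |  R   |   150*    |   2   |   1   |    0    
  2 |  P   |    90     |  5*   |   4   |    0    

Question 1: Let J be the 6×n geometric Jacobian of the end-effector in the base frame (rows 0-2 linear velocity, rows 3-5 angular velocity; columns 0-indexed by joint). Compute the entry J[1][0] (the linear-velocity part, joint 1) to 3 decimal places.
axis z_0 = ẑ; lever o_n−o_0 = (-2.8660,-2.9641,7.0000)
cross product → J_v[:, 0] = (2.9641,-2.8660,0.0000)
J_ω[:, 0] = z_0
entry J[1][0] = -2.8660

-2.866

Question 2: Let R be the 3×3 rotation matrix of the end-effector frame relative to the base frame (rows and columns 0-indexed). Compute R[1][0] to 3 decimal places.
End-effector x-axis (col 0 of R) = (-0.5000,-0.8660,0.0000)
R[1][0] = -0.8660

-0.866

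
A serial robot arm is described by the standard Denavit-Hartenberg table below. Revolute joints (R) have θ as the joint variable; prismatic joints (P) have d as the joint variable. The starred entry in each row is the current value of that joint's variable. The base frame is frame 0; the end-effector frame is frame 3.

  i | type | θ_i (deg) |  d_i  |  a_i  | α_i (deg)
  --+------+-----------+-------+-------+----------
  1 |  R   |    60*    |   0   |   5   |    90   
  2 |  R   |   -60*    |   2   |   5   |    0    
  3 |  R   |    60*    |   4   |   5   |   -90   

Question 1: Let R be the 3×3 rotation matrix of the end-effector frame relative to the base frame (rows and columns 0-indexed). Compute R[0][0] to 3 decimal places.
End-effector x-axis (col 0 of R) = (0.5000,0.8660,0.0000)
R[0][0] = 0.5000

0.500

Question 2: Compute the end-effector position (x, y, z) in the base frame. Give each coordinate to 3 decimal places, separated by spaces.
after link 1: o_1 = (2.5000, 4.3301, 0.0000)
after link 2: o_2 = (5.4821, 5.4952, -4.3301)
after link 3: o_3 = (11.4462, 7.8253, -4.3301)

11.446 7.825 -4.330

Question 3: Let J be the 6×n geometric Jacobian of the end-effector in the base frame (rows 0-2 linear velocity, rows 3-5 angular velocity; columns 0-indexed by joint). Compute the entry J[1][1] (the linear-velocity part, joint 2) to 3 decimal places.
3.750

axis z_1 = (0.8660,-0.5000,0.0000); lever o_n−o_1 = (8.9462,3.4952,-4.3301)
cross product → J_v[:, 1] = (2.1651,3.7500,7.5000)
J_ω[:, 1] = z_1
entry J[1][1] = 3.7500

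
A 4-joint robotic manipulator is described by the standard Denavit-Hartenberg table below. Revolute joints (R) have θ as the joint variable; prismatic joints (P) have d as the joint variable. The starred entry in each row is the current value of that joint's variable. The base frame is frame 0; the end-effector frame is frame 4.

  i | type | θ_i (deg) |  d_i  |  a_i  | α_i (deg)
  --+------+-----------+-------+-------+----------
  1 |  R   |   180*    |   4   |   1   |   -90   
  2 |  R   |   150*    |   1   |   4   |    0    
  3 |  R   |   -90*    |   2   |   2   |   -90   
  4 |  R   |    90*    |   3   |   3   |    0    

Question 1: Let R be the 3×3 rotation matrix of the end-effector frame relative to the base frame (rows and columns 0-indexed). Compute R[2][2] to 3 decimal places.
-0.500

End-effector z-axis (col 2 of R) = (0.8660,-0.0000,-0.5000)
R[2][2] = -0.5000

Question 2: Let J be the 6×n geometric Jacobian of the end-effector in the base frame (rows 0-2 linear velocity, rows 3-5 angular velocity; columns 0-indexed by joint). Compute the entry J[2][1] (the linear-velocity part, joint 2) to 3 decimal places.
axis z_1 = (-0.0000,-1.0000,0.0000); lever o_n−o_1 = (5.0622,-0.0000,-5.2321)
cross product → J_v[:, 1] = (5.2321,-0.0000,5.0622)
J_ω[:, 1] = z_1
entry J[2][1] = 5.0622

5.062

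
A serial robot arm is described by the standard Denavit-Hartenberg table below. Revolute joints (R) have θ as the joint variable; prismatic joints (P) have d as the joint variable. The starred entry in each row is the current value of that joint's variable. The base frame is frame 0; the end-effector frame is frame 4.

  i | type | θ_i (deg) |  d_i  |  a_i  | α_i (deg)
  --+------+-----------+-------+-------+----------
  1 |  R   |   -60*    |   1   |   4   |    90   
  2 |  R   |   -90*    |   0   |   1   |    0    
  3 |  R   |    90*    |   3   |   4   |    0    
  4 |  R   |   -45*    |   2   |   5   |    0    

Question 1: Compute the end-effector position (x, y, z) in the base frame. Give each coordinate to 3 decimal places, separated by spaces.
after link 1: o_1 = (2.0000, -3.4641, 1.0000)
after link 2: o_2 = (2.0000, -3.4641, 0.0000)
after link 3: o_3 = (1.4019, -8.4282, 0.0000)
after link 4: o_4 = (1.4376, -12.4901, -3.5355)

1.438 -12.490 -3.536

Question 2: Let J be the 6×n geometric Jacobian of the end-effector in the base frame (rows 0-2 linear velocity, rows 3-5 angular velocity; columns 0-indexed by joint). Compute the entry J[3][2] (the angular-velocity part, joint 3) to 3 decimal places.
-0.866

axis z_2 = (-0.8660,-0.5000,0.0000); lever o_n−o_2 = (-0.5624,-9.0260,-3.5355)
cross product → J_v[:, 2] = (1.7678,-3.0619,7.5355)
J_ω[:, 2] = z_2
entry J[3][2] = -0.8660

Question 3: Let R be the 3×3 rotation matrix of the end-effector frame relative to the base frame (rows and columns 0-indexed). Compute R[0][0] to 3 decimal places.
End-effector x-axis (col 0 of R) = (0.3536,-0.6124,-0.7071)
R[0][0] = 0.3536

0.354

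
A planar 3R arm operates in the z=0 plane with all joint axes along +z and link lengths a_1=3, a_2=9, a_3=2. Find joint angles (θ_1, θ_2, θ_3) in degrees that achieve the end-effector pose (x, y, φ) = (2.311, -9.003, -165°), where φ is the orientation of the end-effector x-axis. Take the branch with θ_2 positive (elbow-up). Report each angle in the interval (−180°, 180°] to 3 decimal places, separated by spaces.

-134.996 89.997 -120.001

wrist centre = target − a_3·(cos φ, sin φ) = (4.2429, -8.4854)
cos θ_2 = (90.0032−3²−9²)/(2·3·9) = 0.0001; θ_2 = 89.9967° (elbow-up)
β = atan2(-8.4854,4.2429) = -63.4340°; ψ = atan2(9.0000,3.0005) = 71.5620°
θ_1 = β − ψ = -134.9961°
θ_3 = φ − θ_1 − θ_2 = -120.0006° (wrapped to (-180°,180°])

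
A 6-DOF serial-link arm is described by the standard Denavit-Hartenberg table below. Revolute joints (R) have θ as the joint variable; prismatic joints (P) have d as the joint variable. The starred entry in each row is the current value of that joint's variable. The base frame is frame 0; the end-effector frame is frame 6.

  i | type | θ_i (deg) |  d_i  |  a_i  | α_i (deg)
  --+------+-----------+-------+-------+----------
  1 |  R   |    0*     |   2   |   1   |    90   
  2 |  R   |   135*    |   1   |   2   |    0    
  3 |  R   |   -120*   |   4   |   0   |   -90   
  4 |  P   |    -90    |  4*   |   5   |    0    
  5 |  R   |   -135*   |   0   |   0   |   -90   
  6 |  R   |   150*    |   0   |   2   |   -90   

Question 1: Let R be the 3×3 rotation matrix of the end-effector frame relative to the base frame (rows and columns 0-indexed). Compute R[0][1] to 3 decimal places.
0.683

End-effector y-axis (col 1 of R) = (0.6830,0.7071,0.1830)
R[0][1] = 0.6830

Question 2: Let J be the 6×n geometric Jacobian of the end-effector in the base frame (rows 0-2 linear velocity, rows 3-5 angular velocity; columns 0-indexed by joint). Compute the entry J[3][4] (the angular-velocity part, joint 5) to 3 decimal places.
-0.259

axis z_4 = (-0.2588,-0.0000,0.9659); lever o_n−o_4 = (1.4418,-1.2247,-0.6489)
cross product → J_v[:, 4] = (1.1830,1.2247,0.3170)
J_ω[:, 4] = z_4
entry J[3][4] = -0.2588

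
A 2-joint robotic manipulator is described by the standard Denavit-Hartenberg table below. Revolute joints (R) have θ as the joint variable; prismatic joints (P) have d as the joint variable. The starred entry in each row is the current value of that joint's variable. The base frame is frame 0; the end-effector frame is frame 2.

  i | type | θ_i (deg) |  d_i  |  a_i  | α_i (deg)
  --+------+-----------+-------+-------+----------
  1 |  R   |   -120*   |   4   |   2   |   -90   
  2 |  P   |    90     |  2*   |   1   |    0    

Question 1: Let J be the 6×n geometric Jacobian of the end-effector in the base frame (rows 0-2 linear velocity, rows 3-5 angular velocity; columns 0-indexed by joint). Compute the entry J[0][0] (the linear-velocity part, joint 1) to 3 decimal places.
axis z_0 = ẑ; lever o_n−o_0 = (0.7321,-2.7321,3.0000)
cross product → J_v[:, 0] = (2.7321,0.7321,-0.0000)
J_ω[:, 0] = z_0
entry J[0][0] = 2.7321

2.732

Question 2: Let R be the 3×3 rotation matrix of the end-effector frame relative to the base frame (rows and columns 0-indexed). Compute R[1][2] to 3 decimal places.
End-effector z-axis (col 2 of R) = (0.8660,-0.5000,0.0000)
R[1][2] = -0.5000

-0.500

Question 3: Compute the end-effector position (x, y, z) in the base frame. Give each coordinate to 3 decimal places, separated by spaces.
after link 1: o_1 = (-1.0000, -1.7321, 4.0000)
after link 2: o_2 = (0.7321, -2.7321, 3.0000)

0.732 -2.732 3.000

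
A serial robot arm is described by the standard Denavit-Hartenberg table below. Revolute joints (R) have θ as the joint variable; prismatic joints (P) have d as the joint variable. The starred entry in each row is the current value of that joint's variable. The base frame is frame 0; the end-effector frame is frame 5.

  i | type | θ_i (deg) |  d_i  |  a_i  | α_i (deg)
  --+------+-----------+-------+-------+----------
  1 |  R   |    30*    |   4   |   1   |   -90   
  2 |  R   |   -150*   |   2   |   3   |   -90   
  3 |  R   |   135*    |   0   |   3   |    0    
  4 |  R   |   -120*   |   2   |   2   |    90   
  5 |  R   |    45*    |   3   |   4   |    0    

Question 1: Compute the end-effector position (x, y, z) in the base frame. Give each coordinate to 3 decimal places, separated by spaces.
after link 1: o_1 = (0.8660, 0.5000, 4.0000)
after link 2: o_2 = (-2.3840, 0.9330, 5.5000)
after link 3: o_3 = (0.2677, 0.0145, 4.4393)
after link 4: o_4 = (-0.0564, -0.7703, 7.1373)
after link 5: o_5 = (-2.5459, 0.2931, 11.3411)

-2.546 0.293 11.341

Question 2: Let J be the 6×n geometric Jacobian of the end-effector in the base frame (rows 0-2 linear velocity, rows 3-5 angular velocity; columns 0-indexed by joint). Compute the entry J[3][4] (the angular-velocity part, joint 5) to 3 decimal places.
-0.677

axis z_4 = (-0.6771,0.7244,0.1294); lever o_n−o_4 = (-2.4895,1.0635,4.2037)
cross product → J_v[:, 4] = (2.9078,2.5241,1.0835)
J_ω[:, 4] = z_4
entry J[3][4] = -0.6771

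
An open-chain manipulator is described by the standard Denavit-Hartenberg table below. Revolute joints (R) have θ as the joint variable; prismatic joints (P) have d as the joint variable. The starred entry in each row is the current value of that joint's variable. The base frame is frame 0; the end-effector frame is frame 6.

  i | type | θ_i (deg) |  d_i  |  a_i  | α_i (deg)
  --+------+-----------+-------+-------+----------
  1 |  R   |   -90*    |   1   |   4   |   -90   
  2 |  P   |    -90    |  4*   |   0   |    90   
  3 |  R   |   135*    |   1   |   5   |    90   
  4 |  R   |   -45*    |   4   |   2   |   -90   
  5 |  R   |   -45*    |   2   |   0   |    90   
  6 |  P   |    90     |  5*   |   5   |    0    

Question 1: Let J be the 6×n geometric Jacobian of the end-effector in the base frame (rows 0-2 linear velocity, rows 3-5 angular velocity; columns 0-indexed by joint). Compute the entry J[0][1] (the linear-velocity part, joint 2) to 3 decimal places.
prismatic axis z_1 = (1.0000,0.0000,0.0000)
J_v[:, 1] = z_1; J_ω[:, 1] = (0,0,0)
entry J[0][1] = 1.0000

1.000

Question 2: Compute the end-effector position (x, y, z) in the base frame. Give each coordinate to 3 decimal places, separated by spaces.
after link 1: o_1 = (0.0000, -4.0000, 1.0000)
after link 2: o_2 = (4.0000, -4.0000, 1.0000)
after link 3: o_3 = (7.5355, -3.0000, -2.5355)
after link 4: o_4 = (11.3640, -4.4142, -0.7071)
after link 5: o_5 = (12.3640, -3.0000, -1.7071)
after link 6: o_6 = (15.5962, 3.0355, 0.0607)

15.596 3.036 0.061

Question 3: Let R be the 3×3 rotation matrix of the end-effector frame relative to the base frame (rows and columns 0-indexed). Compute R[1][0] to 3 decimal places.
0.707

End-effector x-axis (col 0 of R) = (0.5000,0.7071,-0.5000)
R[1][0] = 0.7071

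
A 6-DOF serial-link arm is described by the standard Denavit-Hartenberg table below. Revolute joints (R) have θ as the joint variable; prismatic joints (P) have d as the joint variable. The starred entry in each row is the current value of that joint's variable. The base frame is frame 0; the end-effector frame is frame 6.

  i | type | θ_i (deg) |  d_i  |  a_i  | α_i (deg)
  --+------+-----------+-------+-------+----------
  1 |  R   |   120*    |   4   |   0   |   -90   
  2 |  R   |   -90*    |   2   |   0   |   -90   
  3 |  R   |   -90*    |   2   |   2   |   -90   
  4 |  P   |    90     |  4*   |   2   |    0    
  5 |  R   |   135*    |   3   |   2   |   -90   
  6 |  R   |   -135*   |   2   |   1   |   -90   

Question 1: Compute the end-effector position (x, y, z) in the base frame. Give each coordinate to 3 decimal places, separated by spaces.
after link 1: o_1 = (0.0000, 0.0000, 4.0000)
after link 2: o_2 = (-1.7321, -1.0000, 4.0000)
after link 3: o_3 = (-4.4641, -0.2679, 4.0000)
after link 4: o_4 = (-3.4641, -2.0000, 8.0000)
after link 5: o_5 = (-2.9465, -0.0681, 11.0000)
after link 6: o_6 = (-5.0613, -0.2335, 11.7071)

-5.061 -0.234 11.707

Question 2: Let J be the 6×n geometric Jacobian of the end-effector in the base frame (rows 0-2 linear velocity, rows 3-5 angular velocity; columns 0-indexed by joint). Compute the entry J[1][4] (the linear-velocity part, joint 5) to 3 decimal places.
axis z_4 = (0.0000,0.0000,1.0000); lever o_n−o_4 = (-1.5972,1.7665,3.7071)
cross product → J_v[:, 4] = (-1.7665,-1.5972,0.0000)
J_ω[:, 4] = z_4
entry J[1][4] = -1.5972

-1.597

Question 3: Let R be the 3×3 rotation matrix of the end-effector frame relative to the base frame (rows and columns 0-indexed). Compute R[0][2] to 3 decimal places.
0.183

End-effector z-axis (col 2 of R) = (0.1830,0.6830,0.7071)
R[0][2] = 0.1830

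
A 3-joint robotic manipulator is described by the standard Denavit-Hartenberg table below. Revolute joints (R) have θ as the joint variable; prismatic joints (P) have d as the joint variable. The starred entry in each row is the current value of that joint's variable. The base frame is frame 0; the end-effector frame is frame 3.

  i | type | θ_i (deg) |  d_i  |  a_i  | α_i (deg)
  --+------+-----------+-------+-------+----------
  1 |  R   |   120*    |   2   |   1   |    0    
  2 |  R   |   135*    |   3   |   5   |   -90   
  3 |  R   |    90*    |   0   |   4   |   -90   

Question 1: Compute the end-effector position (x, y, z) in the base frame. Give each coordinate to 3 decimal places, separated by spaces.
after link 1: o_1 = (-0.5000, 0.8660, 2.0000)
after link 2: o_2 = (-1.7941, -3.9636, 5.0000)
after link 3: o_3 = (-1.7941, -3.9636, 1.0000)

-1.794 -3.964 1.000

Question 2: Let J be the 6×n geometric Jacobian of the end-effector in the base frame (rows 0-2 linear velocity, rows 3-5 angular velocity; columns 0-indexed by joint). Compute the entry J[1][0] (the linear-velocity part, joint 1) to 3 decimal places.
axis z_0 = ẑ; lever o_n−o_0 = (-1.7941,-3.9636,1.0000)
cross product → J_v[:, 0] = (3.9636,-1.7941,0.0000)
J_ω[:, 0] = z_0
entry J[1][0] = -1.7941

-1.794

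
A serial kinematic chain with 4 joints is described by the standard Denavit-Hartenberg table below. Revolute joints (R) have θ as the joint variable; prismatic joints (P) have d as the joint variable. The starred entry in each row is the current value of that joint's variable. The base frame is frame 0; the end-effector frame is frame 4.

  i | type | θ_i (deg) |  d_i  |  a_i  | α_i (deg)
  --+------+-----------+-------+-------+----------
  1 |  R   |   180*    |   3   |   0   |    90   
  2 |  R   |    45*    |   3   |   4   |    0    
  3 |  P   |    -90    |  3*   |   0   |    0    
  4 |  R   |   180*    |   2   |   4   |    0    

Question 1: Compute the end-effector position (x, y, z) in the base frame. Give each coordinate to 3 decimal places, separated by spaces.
0.000 8.000 8.657

after link 1: o_1 = (0.0000, 0.0000, 3.0000)
after link 2: o_2 = (-2.8284, 3.0000, 5.8284)
after link 3: o_3 = (-2.8284, 6.0000, 5.8284)
after link 4: o_4 = (0.0000, 8.0000, 8.6569)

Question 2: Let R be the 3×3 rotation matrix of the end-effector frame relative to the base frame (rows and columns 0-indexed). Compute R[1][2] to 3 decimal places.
1.000

End-effector z-axis (col 2 of R) = (0.0000,1.0000,0.0000)
R[1][2] = 1.0000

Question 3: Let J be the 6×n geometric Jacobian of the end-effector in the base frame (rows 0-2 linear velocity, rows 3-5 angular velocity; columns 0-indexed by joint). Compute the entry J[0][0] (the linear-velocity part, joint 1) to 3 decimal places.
axis z_0 = ẑ; lever o_n−o_0 = (0.0000,8.0000,8.6569)
cross product → J_v[:, 0] = (-8.0000,0.0000,0.0000)
J_ω[:, 0] = z_0
entry J[0][0] = -8.0000

-8.000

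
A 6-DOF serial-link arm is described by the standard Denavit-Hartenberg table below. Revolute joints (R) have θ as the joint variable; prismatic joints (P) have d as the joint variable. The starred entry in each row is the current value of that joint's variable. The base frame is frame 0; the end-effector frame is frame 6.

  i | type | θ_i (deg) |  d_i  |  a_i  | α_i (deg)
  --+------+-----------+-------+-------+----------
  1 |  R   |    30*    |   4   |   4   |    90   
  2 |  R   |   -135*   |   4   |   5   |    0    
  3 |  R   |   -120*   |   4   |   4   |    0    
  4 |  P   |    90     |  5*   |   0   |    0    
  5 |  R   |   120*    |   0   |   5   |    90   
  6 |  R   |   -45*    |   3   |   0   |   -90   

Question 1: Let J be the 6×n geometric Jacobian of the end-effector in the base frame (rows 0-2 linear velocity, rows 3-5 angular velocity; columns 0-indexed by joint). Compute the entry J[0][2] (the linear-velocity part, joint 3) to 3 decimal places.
axis z_2 = (0.5000,-0.8660,0.0000); lever o_n−o_2 = (4.8282,-7.6048,-1.7932)
cross product → J_v[:, 2] = (1.5529,0.8966,0.3789)
J_ω[:, 2] = z_2
entry J[0][2] = 1.5529

1.553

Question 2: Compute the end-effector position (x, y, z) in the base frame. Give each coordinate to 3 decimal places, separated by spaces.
7.230 -10.837 -1.329

after link 1: o_1 = (3.4641, 2.0000, 4.0000)
after link 2: o_2 = (2.4022, -3.2319, 0.4645)
after link 3: o_3 = (3.5057, -7.2136, 4.3282)
after link 4: o_4 = (6.0057, -11.5437, 4.3282)
after link 5: o_5 = (9.0675, -9.7760, 0.7926)
after link 6: o_6 = (7.2304, -10.8366, -1.3287)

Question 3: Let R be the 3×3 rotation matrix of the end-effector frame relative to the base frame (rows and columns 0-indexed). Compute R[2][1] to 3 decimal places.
0.707

End-effector y-axis (col 1 of R) = (0.6124,0.3536,0.7071)
R[2][1] = 0.7071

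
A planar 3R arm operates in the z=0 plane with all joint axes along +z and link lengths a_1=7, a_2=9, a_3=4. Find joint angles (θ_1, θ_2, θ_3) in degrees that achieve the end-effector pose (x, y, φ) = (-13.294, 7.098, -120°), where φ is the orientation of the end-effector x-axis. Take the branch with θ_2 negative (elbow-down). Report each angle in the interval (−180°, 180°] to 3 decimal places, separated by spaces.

153.840 -30.006 116.166

wrist centre = target − a_3·(cos φ, sin φ) = (-11.2940, 10.5621)
cos θ_2 = (239.1124−7²−9²)/(2·7·9) = 0.8660; θ_2 = -30.0062° (elbow-down)
β = atan2(10.5621,-11.2940) = 136.9180°; ψ = atan2(-4.5008,14.7937) = -16.9218°
θ_1 = β − ψ = 153.8398°
θ_3 = φ − θ_1 − θ_2 = 116.1664° (wrapped to (-180°,180°])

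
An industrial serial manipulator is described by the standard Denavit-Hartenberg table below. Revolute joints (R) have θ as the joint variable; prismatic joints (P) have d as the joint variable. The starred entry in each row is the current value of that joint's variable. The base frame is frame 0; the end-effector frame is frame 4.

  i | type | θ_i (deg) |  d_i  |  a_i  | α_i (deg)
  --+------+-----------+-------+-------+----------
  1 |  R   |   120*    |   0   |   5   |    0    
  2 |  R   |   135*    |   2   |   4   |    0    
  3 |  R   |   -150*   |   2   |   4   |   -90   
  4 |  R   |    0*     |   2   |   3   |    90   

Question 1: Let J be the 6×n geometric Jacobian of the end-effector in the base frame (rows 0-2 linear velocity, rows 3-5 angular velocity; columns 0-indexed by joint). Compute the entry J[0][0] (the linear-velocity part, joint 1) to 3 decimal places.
-6.710

axis z_0 = ẑ; lever o_n−o_0 = (-7.2789,6.7103,4.0000)
cross product → J_v[:, 0] = (-6.7103,-7.2789,0.0000)
J_ω[:, 0] = z_0
entry J[0][0] = -6.7103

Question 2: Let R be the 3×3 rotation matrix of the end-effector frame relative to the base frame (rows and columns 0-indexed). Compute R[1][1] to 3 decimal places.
-0.259

End-effector y-axis (col 1 of R) = (-0.9659,-0.2588,0.0000)
R[1][1] = -0.2588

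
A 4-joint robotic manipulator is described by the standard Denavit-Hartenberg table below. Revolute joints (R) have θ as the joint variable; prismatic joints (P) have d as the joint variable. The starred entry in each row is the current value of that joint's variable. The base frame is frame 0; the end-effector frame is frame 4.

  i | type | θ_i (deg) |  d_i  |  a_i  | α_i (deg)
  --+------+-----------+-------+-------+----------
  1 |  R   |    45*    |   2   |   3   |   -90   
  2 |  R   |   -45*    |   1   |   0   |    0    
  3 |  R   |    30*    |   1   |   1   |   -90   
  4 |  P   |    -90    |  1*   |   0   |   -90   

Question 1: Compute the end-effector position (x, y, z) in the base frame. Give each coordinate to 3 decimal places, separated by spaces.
1.573 4.402 1.293

after link 1: o_1 = (2.1213, 2.1213, 2.0000)
after link 2: o_2 = (1.4142, 2.8284, 2.0000)
after link 3: o_3 = (1.3901, 4.2185, 2.2588)
after link 4: o_4 = (1.5731, 4.4016, 1.2929)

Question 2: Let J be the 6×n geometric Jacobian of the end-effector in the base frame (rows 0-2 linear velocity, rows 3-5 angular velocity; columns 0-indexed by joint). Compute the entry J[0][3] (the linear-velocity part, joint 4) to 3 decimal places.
prismatic axis z_3 = (0.1830,0.1830,-0.9659)
J_v[:, 3] = z_3; J_ω[:, 3] = (0,0,0)
entry J[0][3] = 0.1830

0.183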